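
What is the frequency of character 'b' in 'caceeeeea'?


Scanning 'caceeeeea' for 'b':
  No matches found.
Total occurrences of 'b': 0

0


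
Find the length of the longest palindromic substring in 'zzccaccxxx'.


Scanning 'zzccaccxxx' for palindromic substrings.
Substring at positions 2-6: 'ccacc'.
Check: reverse('ccacc') = 'ccacc' -> palindrome confirmed.
Neighbouring characters ('z' / 'x') break symmetry, so it cannot extend further.
No longer palindromic substring exists; longest length = 5

5


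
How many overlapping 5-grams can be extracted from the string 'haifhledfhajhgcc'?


String 'haifhledfhajhgcc' has length L = 16.
Number of overlapping n-grams = L - n + 1
Substituting: 16 - 5 + 1 = 12

12


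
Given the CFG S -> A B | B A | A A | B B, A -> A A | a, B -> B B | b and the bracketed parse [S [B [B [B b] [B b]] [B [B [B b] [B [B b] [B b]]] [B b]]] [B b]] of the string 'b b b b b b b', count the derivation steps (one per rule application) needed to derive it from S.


Every bracketed nonterminal node [X ...] in the tree is produced by exactly one rule application.
Reading the tree off as a leftmost derivation:
  Step 1: S  =>  B B   (applied S -> B B)
  Step 2: B B  =>  B B B   (applied B -> B B)
  Step 3: B B B  =>  B B B B   (applied B -> B B)
  Step 4: B B B B  =>  b B B B   (applied B -> b)
  Step 5: b B B B  =>  b b B B   (applied B -> b)
  Step 6: b b B B  =>  b b B B B   (applied B -> B B)
  Step 7: b b B B B  =>  b b B B B B   (applied B -> B B)
  Step 8: b b B B B B  =>  b b b B B B   (applied B -> b)
  Step 9: b b b B B B  =>  b b b B B B B   (applied B -> B B)
  Step 10: b b b B B B B  =>  b b b b B B B   (applied B -> b)
  Step 11: b b b b B B B  =>  b b b b b B B   (applied B -> b)
  Step 12: b b b b b B B  =>  b b b b b b B   (applied B -> b)
  Step 13: b b b b b b B  =>  b b b b b b b   (applied B -> b)
Final yield: b b b b b b b
Total rewrite steps: 13

13


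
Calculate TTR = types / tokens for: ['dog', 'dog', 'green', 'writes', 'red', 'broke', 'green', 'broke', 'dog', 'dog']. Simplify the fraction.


Tokens: 10
Unique types: ('broke', 'dog', 'green', 'red', 'writes') = 5
TTR = 5/10
Simplify: divide both by 5 -> 1/2
TTR = 1/2

1/2


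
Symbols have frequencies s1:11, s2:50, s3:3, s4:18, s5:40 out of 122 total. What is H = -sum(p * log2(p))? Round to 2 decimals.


Computing entropy H = -sum(p_i * log2(p_i)):
  s1: p = 11/122 = 0.0902, -p*log2(p) = 0.3130
  s2: p = 50/122 = 0.4098, -p*log2(p) = 0.5274
  s3: p = 3/122 = 0.0246, -p*log2(p) = 0.1315
  s4: p = 18/122 = 0.1475, -p*log2(p) = 0.4073
  s5: p = 40/122 = 0.3279, -p*log2(p) = 0.5275
H = sum of terms = 1.9067
Rounded to 2 decimals: 1.91

1.91


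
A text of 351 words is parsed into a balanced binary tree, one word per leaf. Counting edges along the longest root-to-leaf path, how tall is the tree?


In a balanced binary tree with n leaves the deepest leaf is ceil(log2(n)) edges below the root.
log2(351) = 8.4553
ceil(8.4553) = 9
height (edges) = 9

9


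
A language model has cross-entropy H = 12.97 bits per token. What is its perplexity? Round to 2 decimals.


Perplexity formula: PP = 2^H
H = 12.97
PP = 2^12.97
Decompose: 2^12.97 = 2^12 * 2^0.97
2^12 = 4096, 2^0.97 ~ 1.9588406
PP ~ 4096 * 1.9588406 = 8023.4110976
Rounded to 2 decimals: 8023.41

8023.41


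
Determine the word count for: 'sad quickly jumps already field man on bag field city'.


Counting words by splitting on spaces:
  Word 1: 'sad'
  Word 2: 'quickly'
  Word 3: 'jumps'
  Word 4: 'already'
  Word 5: 'field'
  Word 6: 'man'
  Word 7: 'on'
  Word 8: 'bag'
  Word 9: 'field'
  Word 10: 'city'
Total words: 10

10


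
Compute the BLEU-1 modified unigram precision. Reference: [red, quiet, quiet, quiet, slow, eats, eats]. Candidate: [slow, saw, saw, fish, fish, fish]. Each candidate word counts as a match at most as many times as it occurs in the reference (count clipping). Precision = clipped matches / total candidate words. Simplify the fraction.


Reference word counts: {'eats': 2, 'quiet': 3, 'red': 1, 'slow': 1}
Checking each candidate word (with clipping):
  'slow' -> in reference (ref count 1, used 1/1) -> match (matches: 1)
  'saw' -> not in reference -> no match (matches: 1)
  'saw' -> not in reference -> no match (matches: 1)
  'fish' -> not in reference -> no match (matches: 1)
  'fish' -> not in reference -> no match (matches: 1)
  'fish' -> not in reference -> no match (matches: 1)
Clipped matches: 1, Candidate length: 6
Precision = 1/6

1/6


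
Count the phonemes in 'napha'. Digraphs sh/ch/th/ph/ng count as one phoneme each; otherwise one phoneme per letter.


Parsing 'napha' greedily, digraphs first:
  'n' -> consonant phoneme (phonemes so far: 1)
  'a' -> vowel phoneme (phonemes so far: 2)
  'ph' -> digraph (1 consonant phoneme) (phonemes so far: 3)
  'a' -> vowel phoneme (phonemes so far: 4)
Total phonemes: 4

4


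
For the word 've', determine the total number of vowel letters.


Scanning each character of 've':
  Position 1: 'v' -> consonant (running count: 0)
  Position 2: 'e' -> vowel (running count: 1)
Total vowels: 1

1


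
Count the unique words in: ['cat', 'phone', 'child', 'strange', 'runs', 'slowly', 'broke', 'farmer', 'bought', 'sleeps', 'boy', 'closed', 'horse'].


Listing all tokens and tracking unique types:
  Token 1: 'cat' -> NEW (unique so far: 1)
  Token 2: 'phone' -> NEW (unique so far: 2)
  Token 3: 'child' -> NEW (unique so far: 3)
  Token 4: 'strange' -> NEW (unique so far: 4)
  Token 5: 'runs' -> NEW (unique so far: 5)
  Token 6: 'slowly' -> NEW (unique so far: 6)
  Token 7: 'broke' -> NEW (unique so far: 7)
  Token 8: 'farmer' -> NEW (unique so far: 8)
  Token 9: 'bought' -> NEW (unique so far: 9)
  Token 10: 'sleeps' -> NEW (unique so far: 10)
  Token 11: 'boy' -> NEW (unique so far: 11)
  Token 12: 'closed' -> NEW (unique so far: 12)
  Token 13: 'horse' -> NEW (unique so far: 13)
Unique types: ('bought', 'boy', 'broke', 'cat', 'child', 'closed', 'farmer', 'horse', 'phone', 'runs', 'sleeps', 'slowly', 'strange')
Vocabulary size: 13

13


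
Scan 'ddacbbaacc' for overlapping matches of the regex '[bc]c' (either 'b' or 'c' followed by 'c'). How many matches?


Pattern: [bc]c means either 'b' or 'c' followed by 'c'.
Scanning 'ddacbbaacc' position-by-position:
  Pos 0: window 'dd' -> no
  Pos 1: window 'da' -> no
  Pos 2: window 'ac' -> no
  Pos 3: window 'cb' -> no
  Pos 4: window 'bb' -> no
  Pos 5: window 'ba' -> no
  Pos 6: window 'aa' -> no
  Pos 7: window 'ac' -> no
  Pos 8: window 'cc' -> MATCH
  Pos 9: window 'c' -> no
Total matches: 1

1


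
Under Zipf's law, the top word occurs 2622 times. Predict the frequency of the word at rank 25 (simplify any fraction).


Zipf's law: freq(rank) = f1 / rank
f1 = 2622, rank = 25
freq = 2622 / 25
GCD(2622, 25) = 1
Simplified: 2622/25

2622/25


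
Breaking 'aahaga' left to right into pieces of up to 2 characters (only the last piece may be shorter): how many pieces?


'aahaga' has 6 characters.
Chunking with max size 2:
  Chunk 1: 'aa' (positions 0-1)
  Chunk 2: 'ha' (positions 2-3)
  Chunk 3: 'ga' (positions 4-5)
Total chunks: ceil(6 / 2) = 3

3


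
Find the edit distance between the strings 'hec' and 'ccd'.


Building DP table for s1='hec' (len 3) and s2='ccd' (len 3):
       c  c  d
    0  1  2  3
  h 1  1  2  3
  e 2  2  2  3
  c 3  2  2  3
Edit distance = dp[3][3] = 3

3


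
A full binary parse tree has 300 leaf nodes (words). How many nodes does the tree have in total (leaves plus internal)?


Leaf nodes (terminals): 300
Internal nodes = n - 1 = 300 - 1 = 299
Total = leaves + internal = 300 + 299 = 599

599


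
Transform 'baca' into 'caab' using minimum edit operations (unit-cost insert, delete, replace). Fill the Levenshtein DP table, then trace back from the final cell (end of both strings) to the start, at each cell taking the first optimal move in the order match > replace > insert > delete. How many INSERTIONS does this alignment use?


Edit distance = 3. Backtracking from cell (4, 4) with preference match > replace > insert > delete,
then listing the resulting alignment 'baca' -> 'caab' left to right:
  Step 1: replace b->c
  Step 2: keep 'a'
  Step 3: replace c->a
  Step 4: replace a->b
Total insertions: 0

0


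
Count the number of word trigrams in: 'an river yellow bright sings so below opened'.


Word trigrams from [8] words:
  Trigram 1: (an river yellow)
  Trigram 2: (river yellow bright)
  Trigram 3: (yellow bright sings)
  Trigram 4: (bright sings so)
  Trigram 5: (sings so below)
  Trigram 6: (so below opened)
Total word trigrams: 8 - 2 = 6

6


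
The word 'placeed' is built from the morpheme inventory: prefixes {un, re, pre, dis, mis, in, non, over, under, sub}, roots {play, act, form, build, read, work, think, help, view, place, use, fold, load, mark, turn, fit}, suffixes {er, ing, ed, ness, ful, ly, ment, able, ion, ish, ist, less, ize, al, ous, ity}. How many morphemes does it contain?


Segmenting 'placeed' against the inventory:
  'place' -> root (morpheme 1)
  'ed' -> suffix (morpheme 2)
Total morphemes: 2

2


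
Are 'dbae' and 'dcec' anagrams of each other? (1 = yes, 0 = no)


Sort characters of 'dbae': 'abde'
Sort characters of 'dcec': 'ccde'
Sorted forms differ -> they are NOT anagrams
Result: 0

0


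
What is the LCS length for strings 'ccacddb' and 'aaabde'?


DP table for LCS of 'ccacddb' and 'aaabde':
       a  a  a  b  d  e
    0  0  0  0  0  0  0
  c 0  0  0  0  0  0  0
  c 0  0  0  0  0  0  0
  a 0  1  1  1  1  1  1
  c 0  1  1  1  1  1  1
  d 0  1  1  1  1  2  2
  d 0  1  1  1  1  2  2
  b 0  1  1  1  2  2  2
LCS: 'ad'
LCS length = 2

2


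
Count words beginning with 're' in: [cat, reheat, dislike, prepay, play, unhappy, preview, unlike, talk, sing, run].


Checking each word for prefix 're':
  'cat' -> no (count: 0)
  'reheat' -> YES, starts with 're' (count: 1)
  'dislike' -> no (count: 1)
  'prepay' -> no (count: 1)
  'play' -> no (count: 1)
  'unhappy' -> no (count: 1)
  'preview' -> no (count: 1)
  'unlike' -> no (count: 1)
  'talk' -> no (count: 1)
  'sing' -> no (count: 1)
  'run' -> no (count: 1)
Total with prefix 're': 1

1


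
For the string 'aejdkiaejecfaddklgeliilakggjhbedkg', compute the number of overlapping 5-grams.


String 'aejdkiaejecfaddklgeliilakggjhbedkg' has length L = 34.
Number of overlapping n-grams = L - n + 1
Substituting: 34 - 5 + 1 = 30

30


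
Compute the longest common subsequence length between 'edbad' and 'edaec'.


DP table for LCS of 'edbad' and 'edaec':
       e  d  a  e  c
    0  0  0  0  0  0
  e 0  1  1  1  1  1
  d 0  1  2  2  2  2
  b 0  1  2  2  2  2
  a 0  1  2  3  3  3
  d 0  1  2  3  3  3
LCS: 'eda'
LCS length = 3

3


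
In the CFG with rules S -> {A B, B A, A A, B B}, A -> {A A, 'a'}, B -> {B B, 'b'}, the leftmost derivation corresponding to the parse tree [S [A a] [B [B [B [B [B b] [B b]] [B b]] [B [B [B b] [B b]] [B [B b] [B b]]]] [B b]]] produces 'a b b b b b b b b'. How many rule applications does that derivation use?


Every bracketed nonterminal node [X ...] in the tree is produced by exactly one rule application.
Reading the tree off as a leftmost derivation:
  Step 1: S  =>  A B   (applied S -> A B)
  Step 2: A B  =>  a B   (applied A -> a)
  Step 3: a B  =>  a B B   (applied B -> B B)
  Step 4: a B B  =>  a B B B   (applied B -> B B)
  Step 5: a B B B  =>  a B B B B   (applied B -> B B)
  Step 6: a B B B B  =>  a B B B B B   (applied B -> B B)
  Step 7: a B B B B B  =>  a b B B B B   (applied B -> b)
  Step 8: a b B B B B  =>  a b b B B B   (applied B -> b)
  Step 9: a b b B B B  =>  a b b b B B   (applied B -> b)
  Step 10: a b b b B B  =>  a b b b B B B   (applied B -> B B)
  Step 11: a b b b B B B  =>  a b b b B B B B   (applied B -> B B)
  Step 12: a b b b B B B B  =>  a b b b b B B B   (applied B -> b)
  Step 13: a b b b b B B B  =>  a b b b b b B B   (applied B -> b)
  Step 14: a b b b b b B B  =>  a b b b b b B B B   (applied B -> B B)
  Step 15: a b b b b b B B B  =>  a b b b b b b B B   (applied B -> b)
  Step 16: a b b b b b b B B  =>  a b b b b b b b B   (applied B -> b)
  Step 17: a b b b b b b b B  =>  a b b b b b b b b   (applied B -> b)
Final yield: a b b b b b b b b
Total rewrite steps: 17

17


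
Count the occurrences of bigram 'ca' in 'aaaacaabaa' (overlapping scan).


Scanning 'aaaacaabaa' for bigram 'ca':
  Position 0: 'aa' -> no
  Position 1: 'aa' -> no
  Position 2: 'aa' -> no
  Position 3: 'ac' -> no
  Position 4: 'ca' -> MATCH
  Position 5: 'aa' -> no
  Position 6: 'ab' -> no
  Position 7: 'ba' -> no
  Position 8: 'aa' -> no
Total matches: 1

1


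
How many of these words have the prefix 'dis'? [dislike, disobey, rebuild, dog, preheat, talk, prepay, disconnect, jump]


Checking each word for prefix 'dis':
  'dislike' -> YES, starts with 'dis' (count: 1)
  'disobey' -> YES, starts with 'dis' (count: 2)
  'rebuild' -> no (count: 2)
  'dog' -> no (count: 2)
  'preheat' -> no (count: 2)
  'talk' -> no (count: 2)
  'prepay' -> no (count: 2)
  'disconnect' -> YES, starts with 'dis' (count: 3)
  'jump' -> no (count: 3)
Total with prefix 'dis': 3

3


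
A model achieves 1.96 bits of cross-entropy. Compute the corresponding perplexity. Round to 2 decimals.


Perplexity formula: PP = 2^H
H = 1.96
PP = 2^1.96
Decompose: 2^1.96 = 2^1 * 2^0.96
2^1 = 2, 2^0.96 ~ 1.9453099
PP ~ 2 * 1.9453099 = 3.8906198
Rounded to 2 decimals: 3.89

3.89


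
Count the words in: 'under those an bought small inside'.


Counting words by splitting on spaces:
  Word 1: 'under'
  Word 2: 'those'
  Word 3: 'an'
  Word 4: 'bought'
  Word 5: 'small'
  Word 6: 'inside'
Total words: 6

6


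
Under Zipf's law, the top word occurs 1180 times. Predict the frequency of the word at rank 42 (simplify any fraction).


Zipf's law: freq(rank) = f1 / rank
f1 = 1180, rank = 42
freq = 1180 / 42
GCD(1180, 42) = 2
Simplified: 590/21

590/21


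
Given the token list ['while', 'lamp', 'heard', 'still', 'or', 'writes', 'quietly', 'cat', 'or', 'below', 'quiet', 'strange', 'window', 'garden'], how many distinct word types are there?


Listing all tokens and tracking unique types:
  Token 1: 'while' -> NEW (unique so far: 1)
  Token 2: 'lamp' -> NEW (unique so far: 2)
  Token 3: 'heard' -> NEW (unique so far: 3)
  Token 4: 'still' -> NEW (unique so far: 4)
  Token 5: 'or' -> NEW (unique so far: 5)
  Token 6: 'writes' -> NEW (unique so far: 6)
  Token 7: 'quietly' -> NEW (unique so far: 7)
  Token 8: 'cat' -> NEW (unique so far: 8)
  Token 9: 'or' -> duplicate (unique so far: 8)
  Token 10: 'below' -> NEW (unique so far: 9)
  Token 11: 'quiet' -> NEW (unique so far: 10)
  Token 12: 'strange' -> NEW (unique so far: 11)
  Token 13: 'window' -> NEW (unique so far: 12)
  Token 14: 'garden' -> NEW (unique so far: 13)
Unique types: ('below', 'cat', 'garden', 'heard', 'lamp', 'or', 'quiet', 'quietly', 'still', 'strange', 'while', 'window', 'writes')
Vocabulary size: 13

13


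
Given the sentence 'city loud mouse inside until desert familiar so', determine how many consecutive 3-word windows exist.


Word trigrams from [8] words:
  Trigram 1: (city loud mouse)
  Trigram 2: (loud mouse inside)
  Trigram 3: (mouse inside until)
  Trigram 4: (inside until desert)
  Trigram 5: (until desert familiar)
  Trigram 6: (desert familiar so)
Total word trigrams: 8 - 2 = 6

6


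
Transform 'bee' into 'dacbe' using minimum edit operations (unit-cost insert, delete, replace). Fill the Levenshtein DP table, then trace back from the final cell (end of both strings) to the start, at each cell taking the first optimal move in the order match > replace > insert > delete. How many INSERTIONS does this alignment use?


Edit distance = 4. Backtracking from cell (3, 5) with preference match > replace > insert > delete,
then listing the resulting alignment 'bee' -> 'dacbe' left to right:
  Step 1: insert 'd' [insertion #1]
  Step 2: insert 'a' [insertion #2]
  Step 3: replace b->c
  Step 4: replace e->b
  Step 5: keep 'e'
Total insertions: 2

2


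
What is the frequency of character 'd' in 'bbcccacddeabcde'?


Scanning 'bbcccacddeabcde' for 'd':
  Position 7: 'd' -> MATCH (count: 1)
  Position 8: 'd' -> MATCH (count: 2)
  Position 13: 'd' -> MATCH (count: 3)
Total occurrences of 'd': 3

3


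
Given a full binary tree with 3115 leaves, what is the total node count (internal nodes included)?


Leaf nodes (terminals): 3115
Internal nodes = n - 1 = 3115 - 1 = 3114
Total = leaves + internal = 3115 + 3114 = 6229

6229


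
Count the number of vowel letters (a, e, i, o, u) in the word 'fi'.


Scanning each character of 'fi':
  Position 1: 'f' -> consonant (running count: 0)
  Position 2: 'i' -> vowel (running count: 1)
Total vowels: 1

1


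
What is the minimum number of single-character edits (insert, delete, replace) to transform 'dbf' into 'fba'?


Building DP table for s1='dbf' (len 3) and s2='fba' (len 3):
       f  b  a
    0  1  2  3
  d 1  1  2  3
  b 2  2  1  2
  f 3  2  2  2
Edit distance = dp[3][3] = 2

2


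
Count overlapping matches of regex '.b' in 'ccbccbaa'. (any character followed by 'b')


Pattern: .b means any character followed by 'b'.
Scanning 'ccbccbaa' position-by-position:
  Pos 0: window 'cc' -> no
  Pos 1: window 'cb' -> MATCH
  Pos 2: window 'bc' -> no
  Pos 3: window 'cc' -> no
  Pos 4: window 'cb' -> MATCH
  Pos 5: window 'ba' -> no
  Pos 6: window 'aa' -> no
  Pos 7: window 'a' -> no
Total matches: 2

2


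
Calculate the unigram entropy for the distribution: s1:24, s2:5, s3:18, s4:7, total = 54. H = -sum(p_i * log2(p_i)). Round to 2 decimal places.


Computing entropy H = -sum(p_i * log2(p_i)):
  s1: p = 24/54 = 0.4444, -p*log2(p) = 0.5200
  s2: p = 5/54 = 0.0926, -p*log2(p) = 0.3179
  s3: p = 18/54 = 0.3333, -p*log2(p) = 0.5283
  s4: p = 7/54 = 0.1296, -p*log2(p) = 0.3821
H = sum of terms = 1.7483
Rounded to 2 decimals: 1.75

1.75


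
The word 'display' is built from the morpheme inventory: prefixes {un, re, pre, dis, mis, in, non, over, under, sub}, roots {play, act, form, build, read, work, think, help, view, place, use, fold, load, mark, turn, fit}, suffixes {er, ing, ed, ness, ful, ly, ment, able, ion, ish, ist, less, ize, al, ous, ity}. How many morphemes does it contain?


Segmenting 'display' against the inventory:
  'dis' -> prefix (morpheme 1)
  'play' -> root (morpheme 2)
Total morphemes: 2

2


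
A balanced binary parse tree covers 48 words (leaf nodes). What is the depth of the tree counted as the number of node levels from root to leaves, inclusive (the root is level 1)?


In a balanced binary tree with n leaves the deepest leaf is ceil(log2(n)) edges below the root,
so counting node levels inclusive of root and leaves gives ceil(log2(n)) + 1 levels.
log2(48) = 5.5850
ceil(5.5850) = 6
levels = 6 + 1 = 7

7


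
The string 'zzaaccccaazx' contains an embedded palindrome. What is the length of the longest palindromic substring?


Scanning 'zzaaccccaazx' for palindromic substrings.
Substring at positions 1-10: 'zaaccccaaz'.
Check: reverse('zaaccccaaz') = 'zaaccccaaz' -> palindrome confirmed.
Neighbouring characters ('z' / 'x') break symmetry, so it cannot extend further.
No longer palindromic substring exists; longest length = 10

10


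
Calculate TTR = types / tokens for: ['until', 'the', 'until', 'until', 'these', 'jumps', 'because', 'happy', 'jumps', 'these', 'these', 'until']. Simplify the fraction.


Tokens: 12
Unique types: ('because', 'happy', 'jumps', 'the', 'these', 'until') = 6
TTR = 6/12
Simplify: divide both by 6 -> 1/2
TTR = 1/2

1/2


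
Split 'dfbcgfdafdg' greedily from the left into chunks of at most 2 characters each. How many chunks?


'dfbcgfdafdg' has 11 characters.
Chunking with max size 2:
  Chunk 1: 'df' (positions 0-1)
  Chunk 2: 'bc' (positions 2-3)
  Chunk 3: 'gf' (positions 4-5)
  Chunk 4: 'da' (positions 6-7)
  Chunk 5: 'fd' (positions 8-9)
  Chunk 6: 'g' (positions 10-10)
Total chunks: ceil(11 / 2) = 6

6


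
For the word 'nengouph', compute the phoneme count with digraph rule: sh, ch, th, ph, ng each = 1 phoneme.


Parsing 'nengouph' greedily, digraphs first:
  'n' -> consonant phoneme (phonemes so far: 1)
  'e' -> vowel phoneme (phonemes so far: 2)
  'ng' -> digraph (1 consonant phoneme) (phonemes so far: 3)
  'o' -> vowel phoneme (phonemes so far: 4)
  'u' -> vowel phoneme (phonemes so far: 5)
  'ph' -> digraph (1 consonant phoneme) (phonemes so far: 6)
Total phonemes: 6

6


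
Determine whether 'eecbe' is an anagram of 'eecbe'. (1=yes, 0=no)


Sort characters of 'eecbe': 'bceee'
Sort characters of 'eecbe': 'bceee'
Sorted forms match -> they ARE anagrams
Result: 1

1


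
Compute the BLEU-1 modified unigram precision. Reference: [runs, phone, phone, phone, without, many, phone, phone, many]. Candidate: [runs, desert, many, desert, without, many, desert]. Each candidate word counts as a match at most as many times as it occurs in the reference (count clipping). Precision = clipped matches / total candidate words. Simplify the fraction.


Reference word counts: {'many': 2, 'phone': 5, 'runs': 1, 'without': 1}
Checking each candidate word (with clipping):
  'runs' -> in reference (ref count 1, used 1/1) -> match (matches: 1)
  'desert' -> not in reference -> no match (matches: 1)
  'many' -> in reference (ref count 2, used 1/2) -> match (matches: 2)
  'desert' -> not in reference -> no match (matches: 2)
  'without' -> in reference (ref count 1, used 1/1) -> match (matches: 3)
  'many' -> in reference (ref count 2, used 2/2) -> match (matches: 4)
  'desert' -> not in reference -> no match (matches: 4)
Clipped matches: 4, Candidate length: 7
Precision = 4/7

4/7


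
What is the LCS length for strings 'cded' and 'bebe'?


DP table for LCS of 'cded' and 'bebe':
       b  e  b  e
    0  0  0  0  0
  c 0  0  0  0  0
  d 0  0  0  0  0
  e 0  0  1  1  1
  d 0  0  1  1  1
LCS: 'e'
LCS length = 1

1


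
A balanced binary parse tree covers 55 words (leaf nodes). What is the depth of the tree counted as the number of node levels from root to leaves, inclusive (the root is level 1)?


In a balanced binary tree with n leaves the deepest leaf is ceil(log2(n)) edges below the root,
so counting node levels inclusive of root and leaves gives ceil(log2(n)) + 1 levels.
log2(55) = 5.7814
ceil(5.7814) = 6
levels = 6 + 1 = 7

7


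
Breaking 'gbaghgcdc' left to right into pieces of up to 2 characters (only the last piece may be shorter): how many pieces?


'gbaghgcdc' has 9 characters.
Chunking with max size 2:
  Chunk 1: 'gb' (positions 0-1)
  Chunk 2: 'ag' (positions 2-3)
  Chunk 3: 'hg' (positions 4-5)
  Chunk 4: 'cd' (positions 6-7)
  Chunk 5: 'c' (positions 8-8)
Total chunks: ceil(9 / 2) = 5

5


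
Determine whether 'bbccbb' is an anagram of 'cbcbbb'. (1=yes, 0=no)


Sort characters of 'bbccbb': 'bbbbcc'
Sort characters of 'cbcbbb': 'bbbbcc'
Sorted forms match -> they ARE anagrams
Result: 1

1


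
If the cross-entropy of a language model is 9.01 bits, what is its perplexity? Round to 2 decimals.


Perplexity formula: PP = 2^H
H = 9.01
PP = 2^9.01
Decompose: 2^9.01 = 2^9 * 2^0.01
2^9 = 512, 2^0.01 ~ 1.0069556
PP ~ 512 * 1.0069556 = 515.5612672
Rounded to 2 decimals: 515.56

515.56


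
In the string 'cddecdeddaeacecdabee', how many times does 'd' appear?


Scanning 'cddecdeddaeacecdabee' for 'd':
  Position 1: 'd' -> MATCH (count: 1)
  Position 2: 'd' -> MATCH (count: 2)
  Position 5: 'd' -> MATCH (count: 3)
  Position 7: 'd' -> MATCH (count: 4)
  Position 8: 'd' -> MATCH (count: 5)
  Position 15: 'd' -> MATCH (count: 6)
Total occurrences of 'd': 6

6


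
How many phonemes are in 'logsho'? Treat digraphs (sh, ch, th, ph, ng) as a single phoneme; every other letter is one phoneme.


Parsing 'logsho' greedily, digraphs first:
  'l' -> consonant phoneme (phonemes so far: 1)
  'o' -> vowel phoneme (phonemes so far: 2)
  'g' -> consonant phoneme (phonemes so far: 3)
  'sh' -> digraph (1 consonant phoneme) (phonemes so far: 4)
  'o' -> vowel phoneme (phonemes so far: 5)
Total phonemes: 5

5


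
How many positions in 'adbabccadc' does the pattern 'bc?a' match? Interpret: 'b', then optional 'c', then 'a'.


Pattern: bc?a means 'b', then optional 'c', then 'a'.
Scanning 'adbabccadc' position-by-position:
  Pos 0: window 'adb' -> no
  Pos 1: window 'dba' -> no
  Pos 2: window 'bab' -> MATCH
  Pos 3: window 'abc' -> no
  Pos 4: window 'bcc' -> no
  Pos 5: window 'cca' -> no
  Pos 6: window 'cad' -> no
  Pos 7: window 'adc' -> no
  Pos 8: window 'dc' -> no
  Pos 9: window 'c' -> no
Total matches: 1

1


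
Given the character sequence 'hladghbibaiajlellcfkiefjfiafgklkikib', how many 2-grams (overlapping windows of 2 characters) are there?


String 'hladghbibaiajlellcfkiefjfiafgklkikib' has length L = 36.
Number of overlapping n-grams = L - n + 1
Substituting: 36 - 2 + 1 = 35

35


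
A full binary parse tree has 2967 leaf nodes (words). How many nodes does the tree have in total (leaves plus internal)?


Leaf nodes (terminals): 2967
Internal nodes = n - 1 = 2967 - 1 = 2966
Total = leaves + internal = 2967 + 2966 = 5933

5933


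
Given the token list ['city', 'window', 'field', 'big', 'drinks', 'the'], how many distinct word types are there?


Listing all tokens and tracking unique types:
  Token 1: 'city' -> NEW (unique so far: 1)
  Token 2: 'window' -> NEW (unique so far: 2)
  Token 3: 'field' -> NEW (unique so far: 3)
  Token 4: 'big' -> NEW (unique so far: 4)
  Token 5: 'drinks' -> NEW (unique so far: 5)
  Token 6: 'the' -> NEW (unique so far: 6)
Unique types: ('big', 'city', 'drinks', 'field', 'the', 'window')
Vocabulary size: 6

6


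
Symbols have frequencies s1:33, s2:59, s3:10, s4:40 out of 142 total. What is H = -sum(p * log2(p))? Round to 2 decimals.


Computing entropy H = -sum(p_i * log2(p_i)):
  s1: p = 33/142 = 0.2324, -p*log2(p) = 0.4893
  s2: p = 59/142 = 0.4155, -p*log2(p) = 0.5265
  s3: p = 10/142 = 0.0704, -p*log2(p) = 0.2696
  s4: p = 40/142 = 0.2817, -p*log2(p) = 0.5149
H = sum of terms = 1.8003
Rounded to 2 decimals: 1.80

1.80


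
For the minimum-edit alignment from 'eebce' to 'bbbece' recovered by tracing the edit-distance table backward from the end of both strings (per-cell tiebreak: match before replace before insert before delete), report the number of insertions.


Edit distance = 3. Backtracking from cell (5, 6) with preference match > replace > insert > delete,
then listing the resulting alignment 'eebce' -> 'bbbece' left to right:
  Step 1: replace e->b
  Step 2: replace e->b
  Step 3: keep 'b'
  Step 4: insert 'e' [insertion #1]
  Step 5: keep 'c'
  Step 6: keep 'e'
Total insertions: 1

1


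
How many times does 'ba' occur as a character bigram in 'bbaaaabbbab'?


Scanning 'bbaaaabbbab' for bigram 'ba':
  Position 0: 'bb' -> no
  Position 1: 'ba' -> MATCH
  Position 2: 'aa' -> no
  Position 3: 'aa' -> no
  Position 4: 'aa' -> no
  Position 5: 'ab' -> no
  Position 6: 'bb' -> no
  Position 7: 'bb' -> no
  Position 8: 'ba' -> MATCH
  Position 9: 'ab' -> no
Total matches: 2

2


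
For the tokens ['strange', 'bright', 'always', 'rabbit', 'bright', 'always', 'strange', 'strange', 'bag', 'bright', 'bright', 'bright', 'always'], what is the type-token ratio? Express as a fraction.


Tokens: 13
Unique types: ('always', 'bag', 'bright', 'rabbit', 'strange') = 5
TTR = 5/13
Already in lowest terms.

5/13


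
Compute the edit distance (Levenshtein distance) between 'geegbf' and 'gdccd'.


Building DP table for s1='geegbf' (len 6) and s2='gdccd' (len 5):
       g  d  c  c  d
    0  1  2  3  4  5
  g 1  0  1  2  3  4
  e 2  1  1  2  3  4
  e 3  2  2  2  3  4
  g 4  3  3  3  3  4
  b 5  4  4  4  4  4
  f 6  5  5  5  5  5
Edit distance = dp[6][5] = 5

5


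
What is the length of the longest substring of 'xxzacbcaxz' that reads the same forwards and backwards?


Scanning 'xxzacbcaxz' for palindromic substrings.
Substring at positions 3-7: 'acbca'.
Check: reverse('acbca') = 'acbca' -> palindrome confirmed.
Neighbouring characters ('z' / 'x') break symmetry, so it cannot extend further.
No longer palindromic substring exists; longest length = 5

5


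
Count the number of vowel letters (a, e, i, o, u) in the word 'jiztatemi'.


Scanning each character of 'jiztatemi':
  Position 1: 'j' -> consonant (running count: 0)
  Position 2: 'i' -> vowel (running count: 1)
  Position 3: 'z' -> consonant (running count: 1)
  Position 4: 't' -> consonant (running count: 1)
  Position 5: 'a' -> vowel (running count: 2)
  Position 6: 't' -> consonant (running count: 2)
  Position 7: 'e' -> vowel (running count: 3)
  Position 8: 'm' -> consonant (running count: 3)
  Position 9: 'i' -> vowel (running count: 4)
Total vowels: 4

4


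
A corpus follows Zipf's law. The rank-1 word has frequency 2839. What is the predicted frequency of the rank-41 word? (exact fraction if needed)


Zipf's law: freq(rank) = f1 / rank
f1 = 2839, rank = 41
freq = 2839 / 41
GCD(2839, 41) = 1
Simplified: 2839/41

2839/41


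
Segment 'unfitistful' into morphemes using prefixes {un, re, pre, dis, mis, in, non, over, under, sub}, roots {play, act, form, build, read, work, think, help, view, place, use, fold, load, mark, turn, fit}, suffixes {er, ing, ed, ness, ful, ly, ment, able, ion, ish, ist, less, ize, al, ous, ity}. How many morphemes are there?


Segmenting 'unfitistful' against the inventory:
  'un' -> prefix (morpheme 1)
  'fit' -> root (morpheme 2)
  'ist' -> suffix (morpheme 3)
  'ful' -> suffix (morpheme 4)
Total morphemes: 4

4


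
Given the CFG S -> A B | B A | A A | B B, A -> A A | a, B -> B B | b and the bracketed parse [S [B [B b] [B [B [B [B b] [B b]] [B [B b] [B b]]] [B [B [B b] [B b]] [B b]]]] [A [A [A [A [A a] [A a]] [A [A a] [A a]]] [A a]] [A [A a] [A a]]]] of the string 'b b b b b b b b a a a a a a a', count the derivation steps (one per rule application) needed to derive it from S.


Every bracketed nonterminal node [X ...] in the tree is produced by exactly one rule application.
Reading the tree off as a leftmost derivation:
  Step 1: S  =>  B A   (applied S -> B A)
  Step 2: B A  =>  B B A   (applied B -> B B)
  Step 3: B B A  =>  b B A   (applied B -> b)
  Step 4: b B A  =>  b B B A   (applied B -> B B)
  Step 5: b B B A  =>  b B B B A   (applied B -> B B)
  Step 6: b B B B A  =>  b B B B B A   (applied B -> B B)
  Step 7: b B B B B A  =>  b b B B B A   (applied B -> b)
  Step 8: b b B B B A  =>  b b b B B A   (applied B -> b)
  Step 9: b b b B B A  =>  b b b B B B A   (applied B -> B B)
  Step 10: b b b B B B A  =>  b b b b B B A   (applied B -> b)
  Step 11: b b b b B B A  =>  b b b b b B A   (applied B -> b)
  Step 12: b b b b b B A  =>  b b b b b B B A   (applied B -> B B)
  Step 13: b b b b b B B A  =>  b b b b b B B B A   (applied B -> B B)
  Step 14: b b b b b B B B A  =>  b b b b b b B B A   (applied B -> b)
  Step 15: b b b b b b B B A  =>  b b b b b b b B A   (applied B -> b)
  Step 16: b b b b b b b B A  =>  b b b b b b b b A   (applied B -> b)
  Step 17: b b b b b b b b A  =>  b b b b b b b b A A   (applied A -> A A)
  Step 18: b b b b b b b b A A  =>  b b b b b b b b A A A   (applied A -> A A)
  Step 19: b b b b b b b b A A A  =>  b b b b b b b b A A A A   (applied A -> A A)
  Step 20: b b b b b b b b A A A A  =>  b b b b b b b b A A A A A   (applied A -> A A)
  Step 21: b b b b b b b b A A A A A  =>  b b b b b b b b a A A A A   (applied A -> a)
  Step 22: b b b b b b b b a A A A A  =>  b b b b b b b b a a A A A   (applied A -> a)
  Step 23: b b b b b b b b a a A A A  =>  b b b b b b b b a a A A A A   (applied A -> A A)
  Step 24: b b b b b b b b a a A A A A  =>  b b b b b b b b a a a A A A   (applied A -> a)
  Step 25: b b b b b b b b a a a A A A  =>  b b b b b b b b a a a a A A   (applied A -> a)
  Step 26: b b b b b b b b a a a a A A  =>  b b b b b b b b a a a a a A   (applied A -> a)
  Step 27: b b b b b b b b a a a a a A  =>  b b b b b b b b a a a a a A A   (applied A -> A A)
  Step 28: b b b b b b b b a a a a a A A  =>  b b b b b b b b a a a a a a A   (applied A -> a)
  Step 29: b b b b b b b b a a a a a a A  =>  b b b b b b b b a a a a a a a   (applied A -> a)
Final yield: b b b b b b b b a a a a a a a
Total rewrite steps: 29

29


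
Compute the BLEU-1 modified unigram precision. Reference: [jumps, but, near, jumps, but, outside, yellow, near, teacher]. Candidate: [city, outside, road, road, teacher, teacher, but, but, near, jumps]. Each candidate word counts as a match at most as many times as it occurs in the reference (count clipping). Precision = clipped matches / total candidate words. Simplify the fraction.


Reference word counts: {'but': 2, 'jumps': 2, 'near': 2, 'outside': 1, 'teacher': 1, 'yellow': 1}
Checking each candidate word (with clipping):
  'city' -> not in reference -> no match (matches: 0)
  'outside' -> in reference (ref count 1, used 1/1) -> match (matches: 1)
  'road' -> not in reference -> no match (matches: 1)
  'road' -> not in reference -> no match (matches: 1)
  'teacher' -> in reference (ref count 1, used 1/1) -> match (matches: 2)
  'teacher' -> ref count 1 already used up (1/1) -> clipped, no match (matches: 2)
  'but' -> in reference (ref count 2, used 1/2) -> match (matches: 3)
  'but' -> in reference (ref count 2, used 2/2) -> match (matches: 4)
  'near' -> in reference (ref count 2, used 1/2) -> match (matches: 5)
  'jumps' -> in reference (ref count 2, used 1/2) -> match (matches: 6)
Clipped matches: 6, Candidate length: 10
Precision = 6/10 = 3/5

3/5


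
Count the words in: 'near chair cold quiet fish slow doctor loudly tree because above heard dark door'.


Counting words by splitting on spaces:
  Word 1: 'near'
  Word 2: 'chair'
  Word 3: 'cold'
  Word 4: 'quiet'
  Word 5: 'fish'
  Word 6: 'slow'
  Word 7: 'doctor'
  Word 8: 'loudly'
  Word 9: 'tree'
  Word 10: 'because'
  Word 11: 'above'
  Word 12: 'heard'
  Word 13: 'dark'
  Word 14: 'door'
Total words: 14

14


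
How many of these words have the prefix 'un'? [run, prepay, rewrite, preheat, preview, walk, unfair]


Checking each word for prefix 'un':
  'run' -> no (count: 0)
  'prepay' -> no (count: 0)
  'rewrite' -> no (count: 0)
  'preheat' -> no (count: 0)
  'preview' -> no (count: 0)
  'walk' -> no (count: 0)
  'unfair' -> YES, starts with 'un' (count: 1)
Total with prefix 'un': 1

1


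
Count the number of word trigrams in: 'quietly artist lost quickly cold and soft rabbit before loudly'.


Word trigrams from [10] words:
  Trigram 1: (quietly artist lost)
  Trigram 2: (artist lost quickly)
  Trigram 3: (lost quickly cold)
  Trigram 4: (quickly cold and)
  Trigram 5: (cold and soft)
  Trigram 6: (and soft rabbit)
  Trigram 7: (soft rabbit before)
  Trigram 8: (rabbit before loudly)
Total word trigrams: 10 - 2 = 8

8


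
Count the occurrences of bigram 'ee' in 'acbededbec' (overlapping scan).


Scanning 'acbededbec' for bigram 'ee':
  Position 0: 'ac' -> no
  Position 1: 'cb' -> no
  Position 2: 'be' -> no
  Position 3: 'ed' -> no
  Position 4: 'de' -> no
  Position 5: 'ed' -> no
  Position 6: 'db' -> no
  Position 7: 'be' -> no
  Position 8: 'ec' -> no
Total matches: 0

0


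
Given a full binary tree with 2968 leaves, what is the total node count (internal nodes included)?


Leaf nodes (terminals): 2968
Internal nodes = n - 1 = 2968 - 1 = 2967
Total = leaves + internal = 2968 + 2967 = 5935

5935


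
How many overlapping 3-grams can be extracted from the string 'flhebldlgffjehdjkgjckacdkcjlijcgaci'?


String 'flhebldlgffjehdjkgjckacdkcjlijcgaci' has length L = 35.
Number of overlapping n-grams = L - n + 1
Substituting: 35 - 3 + 1 = 33

33


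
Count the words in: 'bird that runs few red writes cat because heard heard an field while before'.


Counting words by splitting on spaces:
  Word 1: 'bird'
  Word 2: 'that'
  Word 3: 'runs'
  Word 4: 'few'
  Word 5: 'red'
  Word 6: 'writes'
  Word 7: 'cat'
  Word 8: 'because'
  Word 9: 'heard'
  Word 10: 'heard'
  Word 11: 'an'
  Word 12: 'field'
  Word 13: 'while'
  Word 14: 'before'
Total words: 14

14


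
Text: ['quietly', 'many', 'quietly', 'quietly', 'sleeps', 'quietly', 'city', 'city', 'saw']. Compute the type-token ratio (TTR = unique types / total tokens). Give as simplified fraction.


Tokens: 9
Unique types: ('city', 'many', 'quietly', 'saw', 'sleeps') = 5
TTR = 5/9
Already in lowest terms.

5/9


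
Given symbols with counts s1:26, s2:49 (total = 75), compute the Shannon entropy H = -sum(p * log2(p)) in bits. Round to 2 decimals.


Computing entropy H = -sum(p_i * log2(p_i)):
  s1: p = 26/75 = 0.3467, -p*log2(p) = 0.5298
  s2: p = 49/75 = 0.6533, -p*log2(p) = 0.4012
H = sum of terms = 0.9310
Rounded to 2 decimals: 0.93

0.93


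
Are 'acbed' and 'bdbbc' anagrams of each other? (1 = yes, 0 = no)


Sort characters of 'acbed': 'abcde'
Sort characters of 'bdbbc': 'bbbcd'
Sorted forms differ -> they are NOT anagrams
Result: 0

0


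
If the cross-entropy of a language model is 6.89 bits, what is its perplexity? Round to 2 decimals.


Perplexity formula: PP = 2^H
H = 6.89
PP = 2^6.89
Decompose: 2^6.89 = 2^6 * 2^0.89
2^6 = 64, 2^0.89 ~ 1.8531761
PP ~ 64 * 1.8531761 = 118.6032704
Rounded to 2 decimals: 118.60

118.60


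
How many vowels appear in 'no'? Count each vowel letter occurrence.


Scanning each character of 'no':
  Position 1: 'n' -> consonant (running count: 0)
  Position 2: 'o' -> vowel (running count: 1)
Total vowels: 1

1


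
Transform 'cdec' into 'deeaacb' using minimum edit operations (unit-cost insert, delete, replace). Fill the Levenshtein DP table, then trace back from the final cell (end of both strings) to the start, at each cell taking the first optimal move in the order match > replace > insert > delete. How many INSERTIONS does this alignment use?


Edit distance = 5. Backtracking from cell (4, 7) with preference match > replace > insert > delete,
then listing the resulting alignment 'cdec' -> 'deeaacb' left to right:
  Step 1: replace c->d
  Step 2: replace d->e
  Step 3: keep 'e'
  Step 4: insert 'a' [insertion #1]
  Step 5: insert 'a' [insertion #2]
  Step 6: keep 'c'
  Step 7: insert 'b' [insertion #3]
Total insertions: 3

3


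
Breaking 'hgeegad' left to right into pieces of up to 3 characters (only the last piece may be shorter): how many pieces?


'hgeegad' has 7 characters.
Chunking with max size 3:
  Chunk 1: 'hge' (positions 0-2)
  Chunk 2: 'ega' (positions 3-5)
  Chunk 3: 'd' (positions 6-6)
Total chunks: ceil(7 / 3) = 3

3


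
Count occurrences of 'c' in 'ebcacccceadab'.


Scanning 'ebcacccceadab' for 'c':
  Position 2: 'c' -> MATCH (count: 1)
  Position 4: 'c' -> MATCH (count: 2)
  Position 5: 'c' -> MATCH (count: 3)
  Position 6: 'c' -> MATCH (count: 4)
  Position 7: 'c' -> MATCH (count: 5)
Total occurrences of 'c': 5

5


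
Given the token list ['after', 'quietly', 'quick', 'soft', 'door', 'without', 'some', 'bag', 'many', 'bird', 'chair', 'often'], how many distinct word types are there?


Listing all tokens and tracking unique types:
  Token 1: 'after' -> NEW (unique so far: 1)
  Token 2: 'quietly' -> NEW (unique so far: 2)
  Token 3: 'quick' -> NEW (unique so far: 3)
  Token 4: 'soft' -> NEW (unique so far: 4)
  Token 5: 'door' -> NEW (unique so far: 5)
  Token 6: 'without' -> NEW (unique so far: 6)
  Token 7: 'some' -> NEW (unique so far: 7)
  Token 8: 'bag' -> NEW (unique so far: 8)
  Token 9: 'many' -> NEW (unique so far: 9)
  Token 10: 'bird' -> NEW (unique so far: 10)
  Token 11: 'chair' -> NEW (unique so far: 11)
  Token 12: 'often' -> NEW (unique so far: 12)
Unique types: ('after', 'bag', 'bird', 'chair', 'door', 'many', 'often', 'quick', 'quietly', 'soft', 'some', 'without')
Vocabulary size: 12

12


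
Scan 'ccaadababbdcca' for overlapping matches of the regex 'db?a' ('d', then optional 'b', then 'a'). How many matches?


Pattern: db?a means 'd', then optional 'b', then 'a'.
Scanning 'ccaadababbdcca' position-by-position:
  Pos 0: window 'cca' -> no
  Pos 1: window 'caa' -> no
  Pos 2: window 'aad' -> no
  Pos 3: window 'ada' -> no
  Pos 4: window 'dab' -> MATCH
  Pos 5: window 'aba' -> no
  Pos 6: window 'bab' -> no
  Pos 7: window 'abb' -> no
  Pos 8: window 'bbd' -> no
  Pos 9: window 'bdc' -> no
  Pos 10: window 'dcc' -> no
  Pos 11: window 'cca' -> no
  Pos 12: window 'ca' -> no
  Pos 13: window 'a' -> no
Total matches: 1

1
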